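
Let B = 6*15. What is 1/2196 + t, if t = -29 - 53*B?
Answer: -10538603/2196 ≈ -4799.0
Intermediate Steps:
B = 90
t = -4799 (t = -29 - 53*90 = -29 - 4770 = -4799)
1/2196 + t = 1/2196 - 4799 = -10538603/2196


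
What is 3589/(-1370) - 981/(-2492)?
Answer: -3799909/1707020 ≈ -2.2260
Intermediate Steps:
3589/(-1370) - 981/(-2492) = 3589*(-1/1370) - 981*(-1/2492) = -3589/1370 + 981/2492 = -3799909/1707020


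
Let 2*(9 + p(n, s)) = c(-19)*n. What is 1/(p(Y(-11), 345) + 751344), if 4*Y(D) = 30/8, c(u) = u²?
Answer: 32/24048135 ≈ 1.3307e-6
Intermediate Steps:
Y(D) = 15/16 (Y(D) = (30/8)/4 = (30*(⅛))/4 = (¼)*(15/4) = 15/16)
p(n, s) = -9 + 361*n/2 (p(n, s) = -9 + ((-19)²*n)/2 = -9 + (361*n)/2 = -9 + 361*n/2)
1/(p(Y(-11), 345) + 751344) = 1/((-9 + (361/2)*(15/16)) + 751344) = 1/((-9 + 5415/32) + 751344) = 1/(5127/32 + 751344) = 1/(24048135/32) = 32/24048135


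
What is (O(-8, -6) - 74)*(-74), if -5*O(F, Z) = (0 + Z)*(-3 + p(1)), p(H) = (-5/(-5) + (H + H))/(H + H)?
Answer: 28046/5 ≈ 5609.2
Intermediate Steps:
p(H) = (1 + 2*H)/(2*H) (p(H) = (-5*(-⅕) + 2*H)/((2*H)) = (1 + 2*H)*(1/(2*H)) = (1 + 2*H)/(2*H))
O(F, Z) = 3*Z/10 (O(F, Z) = -(0 + Z)*(-3 + (½ + 1)/1)/5 = -Z*(-3 + 1*(3/2))/5 = -Z*(-3 + 3/2)/5 = -Z*(-3)/(5*2) = -(-3)*Z/10 = 3*Z/10)
(O(-8, -6) - 74)*(-74) = ((3/10)*(-6) - 74)*(-74) = (-9/5 - 74)*(-74) = -379/5*(-74) = 28046/5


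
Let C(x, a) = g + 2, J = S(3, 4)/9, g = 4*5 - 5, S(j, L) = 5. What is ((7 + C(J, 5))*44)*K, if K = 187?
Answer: 197472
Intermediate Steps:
g = 15 (g = 20 - 5 = 15)
J = 5/9 ≈ 0.55556
C(x, a) = 17 (C(x, a) = 15 + 2 = 17)
((7 + C(J, 5))*44)*K = ((7 + 17)*44)*187 = (24*44)*187 = 1056*187 = 197472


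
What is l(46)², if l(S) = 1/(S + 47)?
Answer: 1/8649 ≈ 0.00011562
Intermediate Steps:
l(S) = 1/(47 + S)
l(46)² = (1/(47 + 46))² = (1/93)² = 1/8649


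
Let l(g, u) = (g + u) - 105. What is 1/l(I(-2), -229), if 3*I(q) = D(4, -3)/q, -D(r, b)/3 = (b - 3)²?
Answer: -1/316 ≈ -0.0031646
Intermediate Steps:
D(r, b) = -3*(-3 + b)² (D(r, b) = -3*(b - 3)² = -3*(-3 + b)²)
I(q) = -36/q (I(q) = ((-3*(-3 - 3)²)/q)/3 = ((-3*(-6)²)/q)/3 = ((-3*36)/q)/3 = (-108/q)/3 = -36/q)
l(g, u) = -105 + g + u
1/l(I(-2), -229) = 1/(-105 - 36/(-2) - 229) = 1/(-105 - 36*(-½) - 229) = 1/(-105 + 18 - 229) = 1/(-316) = -1/316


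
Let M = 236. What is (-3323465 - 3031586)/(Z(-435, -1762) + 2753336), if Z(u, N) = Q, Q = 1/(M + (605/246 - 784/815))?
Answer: -302601161513401/131102436929426 ≈ -2.3081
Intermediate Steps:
Q = 200490/47615851 (Q = 1/(236 + (605/246 - 784/815)) = 1/(236 + 300211/200490) = 1/(47615851/200490) = 200490/47615851 ≈ 0.0042106)
Z(u, N) = 200490/47615851
(-3323465 - 3031586)/(Z(-435, -1762) + 2753336) = (-3323465 - 3031586)/(200490/47615851 + 2753336) = -6355051/131102436929426/47615851 = -6355051*47615851/131102436929426 = -302601161513401/131102436929426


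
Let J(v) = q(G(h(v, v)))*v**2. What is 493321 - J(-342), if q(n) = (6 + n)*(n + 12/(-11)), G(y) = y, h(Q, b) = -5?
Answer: 13263119/11 ≈ 1.2057e+6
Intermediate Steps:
q(n) = (6 + n)*(-12/11 + n) (q(n) = (6 + n)*(n + 12*(-1/11)) = (6 + n)*(n - 12/11) = (6 + n)*(-12/11 + n))
J(v) = -67*v**2/11 (J(v) = (-72/11 + (-5)**2 + (54/11)*(-5))*v**2 = (-72/11 + 25 - 270/11)*v**2 = -67*v**2/11)
493321 - J(-342) = 493321 - (-67)*(-342)**2/11 = 493321 - (-67)*116964/11 = 493321 - 1*(-7836588/11) = 493321 + 7836588/11 = 13263119/11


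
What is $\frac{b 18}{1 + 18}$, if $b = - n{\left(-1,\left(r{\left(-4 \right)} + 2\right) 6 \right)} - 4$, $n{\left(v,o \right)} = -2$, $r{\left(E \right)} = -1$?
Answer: $- \frac{36}{19} \approx -1.8947$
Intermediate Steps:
$b = -2$ ($b = \left(-1\right) \left(-2\right) - 4 = 2 - 4 = -2$)
$\frac{b 18}{1 + 18} = \frac{\left(-2\right) 18}{1 + 18} = - \frac{36}{19}$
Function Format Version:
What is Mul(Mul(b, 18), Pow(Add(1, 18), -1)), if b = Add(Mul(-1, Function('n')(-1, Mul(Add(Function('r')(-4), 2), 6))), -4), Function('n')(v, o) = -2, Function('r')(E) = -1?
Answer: Rational(-36, 19) ≈ -1.8947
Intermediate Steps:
b = -2 (b = Add(Mul(-1, -2), -4) = Add(2, -4) = -2)
Mul(Mul(b, 18), Pow(Add(1, 18), -1)) = Mul(Mul(-2, 18), Pow(Add(1, 18), -1)) = Mul(-36, Pow(19, -1)) = Mul(-36, Rational(1, 19)) = Rational(-36, 19)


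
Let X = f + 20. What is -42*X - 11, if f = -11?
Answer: -389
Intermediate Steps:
X = 9 (X = -11 + 20 = 9)
-42*X - 11 = -42*9 - 11 = -378 - 11 = -389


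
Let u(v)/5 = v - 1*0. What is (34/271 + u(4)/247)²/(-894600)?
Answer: -757687/15905994989950 ≈ -4.7635e-8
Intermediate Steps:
u(v) = 5*v (u(v) = 5*(v - 1*0) = 5*(v + 0) = 5*v)
(34/271 + u(4)/247)²/(-894600) = (34/271 + (5*4)/247)²/(-894600) = (34*(1/271) + 20*(1/247))²*(-1/894600) = (34/271 + 20/247)²*(-1/894600) = (13818/66937)²*(-1/894600) = (190937124/4480561969)*(-1/894600) = -757687/15905994989950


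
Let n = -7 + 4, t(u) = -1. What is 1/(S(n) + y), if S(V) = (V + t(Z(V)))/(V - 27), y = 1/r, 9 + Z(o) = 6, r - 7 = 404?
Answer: 685/93 ≈ 7.3656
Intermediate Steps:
r = 411 (r = 7 + 404 = 411)
Z(o) = -3 (Z(o) = -9 + 6 = -3)
y = 1/411 ≈ 0.0024331
n = -3
S(V) = (-1 + V)/(-27 + V) (S(V) = (V - 1)/(V - 27) = (-1 + V)/(-27 + V))
1/(S(n) + y) = 1/((-1 - 3)/(-27 - 3) + 1/411) = 1/(-4/(-30) + 1/411) = 1/(-1/30*(-4) + 1/411) = 1/(2/15 + 1/411) = 1/(93/685) = 685/93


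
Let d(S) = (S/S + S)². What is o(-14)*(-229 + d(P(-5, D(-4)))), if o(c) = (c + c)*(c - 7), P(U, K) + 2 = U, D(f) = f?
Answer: -113484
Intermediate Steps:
P(U, K) = -2 + U
d(S) = (1 + S)²
o(c) = 2*c*(-7 + c) (o(c) = (2*c)*(-7 + c) = 2*c*(-7 + c))
o(-14)*(-229 + d(P(-5, D(-4)))) = (2*(-14)*(-7 - 14))*(-229 + (1 + (-2 - 5))²) = (2*(-14)*(-21))*(-229 + (1 - 7)²) = 588*(-229 + (-6)²) = 588*(-229 + 36) = 588*(-193) = -113484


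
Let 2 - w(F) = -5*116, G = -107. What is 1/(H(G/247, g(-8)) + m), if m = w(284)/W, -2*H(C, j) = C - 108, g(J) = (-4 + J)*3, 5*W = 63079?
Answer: 31161026/1690882397 ≈ 0.018429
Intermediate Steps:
W = 63079/5 (W = (⅕)*63079 = 63079/5 ≈ 12616.)
w(F) = 582 (w(F) = 2 - (-5)*116 = 2 - 1*(-580) = 2 + 580 = 582)
g(J) = -12 + 3*J
H(C, j) = 54 - C/2 (H(C, j) = -(C - 108)/2 = -(-108 + C)/2 = 54 - C/2)
m = 2910/63079 (m = 582/(63079/5) = 582*(5/63079) = 2910/63079 ≈ 0.046133)
1/(H(G/247, g(-8)) + m) = 1/((54 - (-107)/(2*247)) + 2910/63079) = 1/((54 - ½*(-107/247)) + 2910/63079) = 1/((54 + 107/494) + 2910/63079) = 1/(26783/494 + 2910/63079) = 1/(1690882397/31161026) = 31161026/1690882397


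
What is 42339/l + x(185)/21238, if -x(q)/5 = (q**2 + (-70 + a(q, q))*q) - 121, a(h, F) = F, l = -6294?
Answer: -220164401/11139331 ≈ -19.765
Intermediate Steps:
x(q) = 605 - 5*q**2 - 5*q*(-70 + q) (x(q) = -5*((q**2 + (-70 + q)*q) - 121) = -5*((q**2 + q*(-70 + q)) - 121) = -5*(-121 + q**2 + q*(-70 + q)) = 605 - 5*q**2 - 5*q*(-70 + q))
42339/l + x(185)/21238 = 42339/(-6294) + (605 - 10*185**2 + 350*185)/21238 = 42339*(-1/6294) + (605 - 10*34225 + 64750)*(1/21238) = -14113/2098 + (605 - 342250 + 64750)*(1/21238) = -14113/2098 - 276895*1/21238 = -14113/2098 - 276895/21238 = -220164401/11139331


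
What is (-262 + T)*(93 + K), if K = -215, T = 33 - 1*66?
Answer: 35990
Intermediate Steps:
T = -33 (T = 33 - 66 = -33)
(-262 + T)*(93 + K) = (-262 - 33)*(93 - 215) = -295*(-122) = 35990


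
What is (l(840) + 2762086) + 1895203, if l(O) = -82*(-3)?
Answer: 4657535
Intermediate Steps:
l(O) = 246
(l(840) + 2762086) + 1895203 = (246 + 2762086) + 1895203 = 2762332 + 1895203 = 4657535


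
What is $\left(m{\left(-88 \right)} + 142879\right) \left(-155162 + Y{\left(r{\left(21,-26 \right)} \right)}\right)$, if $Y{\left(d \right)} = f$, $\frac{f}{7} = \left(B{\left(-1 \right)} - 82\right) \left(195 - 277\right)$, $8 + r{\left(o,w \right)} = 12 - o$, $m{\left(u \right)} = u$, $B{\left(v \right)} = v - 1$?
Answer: $-15270926286$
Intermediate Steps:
$B{\left(v \right)} = -1 + v$
$r{\left(o,w \right)} = 4 - o$ ($r{\left(o,w \right)} = -8 - \left(-12 + o\right) = 4 - o$)
$f = 48216$ ($f = 7 \left(\left(-1 - 1\right) - 82\right) \left(195 - 277\right) = 7 \left(-2 - 82\right) \left(-82\right) = 7 \left(\left(-84\right) \left(-82\right)\right) = 7 \cdot 6888 = 48216$)
$Y{\left(d \right)} = 48216$
$\left(m{\left(-88 \right)} + 142879\right) \left(-155162 + Y{\left(r{\left(21,-26 \right)} \right)}\right) = \left(-88 + 142879\right) \left(-155162 + 48216\right) = 142791 \left(-106946\right) = -15270926286$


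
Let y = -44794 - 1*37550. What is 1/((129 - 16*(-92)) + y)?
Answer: -1/80743 ≈ -1.2385e-5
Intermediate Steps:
y = -82344 (y = -44794 - 37550 = -82344)
1/((129 - 16*(-92)) + y) = 1/((129 - 16*(-92)) - 82344) = 1/((129 + 1472) - 82344) = 1/(1601 - 82344) = 1/(-80743) = -1/80743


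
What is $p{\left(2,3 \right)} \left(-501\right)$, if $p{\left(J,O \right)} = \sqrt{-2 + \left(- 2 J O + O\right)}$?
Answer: $- 501 i \sqrt{11} \approx - 1661.6 i$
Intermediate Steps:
$p{\left(J,O \right)} = \sqrt{-2 + O - 2 J O}$ ($p{\left(J,O \right)} = \sqrt{-2 - \left(- O + 2 J O\right)} = \sqrt{-2 + O - 2 J O}$)
$p{\left(2,3 \right)} \left(-501\right) = \sqrt{-2 + 3 - 4 \cdot 3} \left(-501\right) = \sqrt{-2 + 3 - 12} \left(-501\right) = \sqrt{-11} \left(-501\right) = i \sqrt{11} \left(-501\right) = - 501 i \sqrt{11}$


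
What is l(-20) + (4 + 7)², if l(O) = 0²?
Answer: 121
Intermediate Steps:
l(O) = 0
l(-20) + (4 + 7)² = 0 + (4 + 7)² = 0 + 11² = 0 + 121 = 121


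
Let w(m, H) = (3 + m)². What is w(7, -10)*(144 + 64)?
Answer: 20800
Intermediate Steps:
w(7, -10)*(144 + 64) = (3 + 7)²*(144 + 64) = 10²*208 = 100*208 = 20800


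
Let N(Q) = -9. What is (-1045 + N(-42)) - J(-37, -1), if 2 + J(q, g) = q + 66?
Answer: -1081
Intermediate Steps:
J(q, g) = 64 + q (J(q, g) = -2 + (q + 66) = -2 + (66 + q) = 64 + q)
(-1045 + N(-42)) - J(-37, -1) = (-1045 - 9) - (64 - 37) = -1054 - 1*27 = -1054 - 27 = -1081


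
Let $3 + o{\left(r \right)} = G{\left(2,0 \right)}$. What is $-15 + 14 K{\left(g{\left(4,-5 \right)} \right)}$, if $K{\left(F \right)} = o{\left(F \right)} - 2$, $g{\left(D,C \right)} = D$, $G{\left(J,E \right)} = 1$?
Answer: $-71$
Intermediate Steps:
$o{\left(r \right)} = -2$ ($o{\left(r \right)} = -3 + 1 = -2$)
$K{\left(F \right)} = -4$ ($K{\left(F \right)} = -2 - 2 = -4$)
$-15 + 14 K{\left(g{\left(4,-5 \right)} \right)} = -15 + 14 \left(-4\right) = -15 - 56 = -71$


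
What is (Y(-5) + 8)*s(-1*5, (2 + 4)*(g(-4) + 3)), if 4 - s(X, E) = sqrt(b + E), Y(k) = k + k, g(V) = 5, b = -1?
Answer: -8 + 2*sqrt(47) ≈ 5.7113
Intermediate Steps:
Y(k) = 2*k
s(X, E) = 4 - sqrt(-1 + E)
(Y(-5) + 8)*s(-1*5, (2 + 4)*(g(-4) + 3)) = (2*(-5) + 8)*(4 - sqrt(-1 + (2 + 4)*(5 + 3))) = (-10 + 8)*(4 - sqrt(-1 + 6*8)) = -2*(4 - sqrt(-1 + 48)) = -2*(4 - sqrt(47)) = -8 + 2*sqrt(47)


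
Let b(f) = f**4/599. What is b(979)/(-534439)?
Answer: -918609150481/320128961 ≈ -2869.5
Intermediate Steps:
b(f) = f**4/599 (b(f) = f**4*(1/599) = f**4/599)
b(979)/(-534439) = ((1/599)*979**4)/(-534439) = ((1/599)*918609150481)*(-1/534439) = (918609150481/599)*(-1/534439) = -918609150481/320128961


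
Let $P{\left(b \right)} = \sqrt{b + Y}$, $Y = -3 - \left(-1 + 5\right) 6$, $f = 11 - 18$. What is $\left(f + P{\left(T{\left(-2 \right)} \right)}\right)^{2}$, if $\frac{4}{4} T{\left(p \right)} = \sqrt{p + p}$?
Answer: $\left(7 - \sqrt{-27 + 2 i}\right)^{2} \approx 19.308 - 70.796 i$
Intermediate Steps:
$T{\left(p \right)} = \sqrt{2} \sqrt{p}$ ($T{\left(p \right)} = \sqrt{p + p} = \sqrt{2 p} = \sqrt{2} \sqrt{p}$)
$f = -7$ ($f = 11 - 18 = -7$)
$Y = -27$ ($Y = -3 - 4 \cdot 6 = -3 - 24 = -27$)
$P{\left(b \right)} = \sqrt{-27 + b}$ ($P{\left(b \right)} = \sqrt{b - 27} = \sqrt{-27 + b}$)
$\left(f + P{\left(T{\left(-2 \right)} \right)}\right)^{2} = \left(-7 + \sqrt{-27 + \sqrt{2} \sqrt{-2}}\right)^{2} = \left(-7 + \sqrt{-27 + \sqrt{2} i \sqrt{2}}\right)^{2} = \left(-7 + \sqrt{-27 + 2 i}\right)^{2}$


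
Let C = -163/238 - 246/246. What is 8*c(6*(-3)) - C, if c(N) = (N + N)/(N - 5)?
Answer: 77767/5474 ≈ 14.207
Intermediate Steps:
c(N) = 2*N/(-5 + N) (c(N) = (2*N)/(-5 + N) = 2*N/(-5 + N))
C = -401/238 (C = -163*1/238 - 246*1/246 = -163/238 - 1 = -401/238 ≈ -1.6849)
8*c(6*(-3)) - C = 8*(2*(6*(-3))/(-5 + 6*(-3))) - 1*(-401/238) = 8*(2*(-18)/(-5 - 18)) + 401/238 = 8*(2*(-18)/(-23)) + 401/238 = 8*(2*(-18)*(-1/23)) + 401/238 = 8*(36/23) + 401/238 = 288/23 + 401/238 = 77767/5474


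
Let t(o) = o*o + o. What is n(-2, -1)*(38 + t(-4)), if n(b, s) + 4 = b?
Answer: -300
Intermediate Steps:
n(b, s) = -4 + b
t(o) = o + o**2 (t(o) = o**2 + o = o + o**2)
n(-2, -1)*(38 + t(-4)) = (-4 - 2)*(38 - 4*(1 - 4)) = -6*(38 - 4*(-3)) = -6*(38 + 12) = -6*50 = -300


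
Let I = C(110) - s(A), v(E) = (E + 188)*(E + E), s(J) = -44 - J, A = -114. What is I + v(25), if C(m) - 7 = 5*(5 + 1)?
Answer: 10617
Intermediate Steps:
v(E) = 2*E*(188 + E) (v(E) = (188 + E)*(2*E) = 2*E*(188 + E))
C(m) = 37 (C(m) = 7 + 5*(5 + 1) = 7 + 5*6 = 7 + 30 = 37)
I = -33 (I = 37 - (-44 - 1*(-114)) = 37 - (-44 + 114) = 37 - 1*70 = 37 - 70 = -33)
I + v(25) = -33 + 2*25*(188 + 25) = -33 + 2*25*213 = -33 + 10650 = 10617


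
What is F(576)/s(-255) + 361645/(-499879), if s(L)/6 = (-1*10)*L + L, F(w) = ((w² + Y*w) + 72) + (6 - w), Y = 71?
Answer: 30177019216/1147222305 ≈ 26.304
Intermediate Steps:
F(w) = 78 + w² + 70*w (F(w) = ((w² + 71*w) + 72) + (6 - w) = (72 + w² + 71*w) + (6 - w) = 78 + w² + 70*w)
s(L) = -54*L (s(L) = 6*((-1*10)*L + L) = 6*(-10*L + L) = 6*(-9*L) = -54*L)
F(576)/s(-255) + 361645/(-499879) = (78 + 576² + 70*576)/((-54*(-255))) + 361645/(-499879) = (78 + 331776 + 40320)/13770 + 361645*(-1/499879) = 372174*(1/13770) - 361645/499879 = 62029/2295 - 361645/499879 = 30177019216/1147222305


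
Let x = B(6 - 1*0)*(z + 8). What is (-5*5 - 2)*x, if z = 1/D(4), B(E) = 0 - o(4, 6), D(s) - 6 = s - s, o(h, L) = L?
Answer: 1323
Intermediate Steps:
D(s) = 6 (D(s) = 6 + (s - s) = 6 + 0 = 6)
B(E) = -6 (B(E) = 0 - 1*6 = 0 - 6 = -6)
z = ⅙ (z = 1/6 = ⅙ ≈ 0.16667)
x = -49 (x = -6*(⅙ + 8) = -6*49/6 = -49)
(-5*5 - 2)*x = (-5*5 - 2)*(-49) = (-25 - 2)*(-49) = -27*(-49) = 1323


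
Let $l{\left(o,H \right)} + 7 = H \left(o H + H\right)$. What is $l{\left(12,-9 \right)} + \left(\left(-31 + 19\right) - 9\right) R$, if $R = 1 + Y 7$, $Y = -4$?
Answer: $1613$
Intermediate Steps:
$l{\left(o,H \right)} = -7 + H \left(H + H o\right)$ ($l{\left(o,H \right)} = -7 + H \left(o H + H\right) = -7 + H \left(H o + H\right) = -7 + H \left(H + H o\right)$)
$R = -27$ ($R = 1 - 28 = -27$)
$l{\left(12,-9 \right)} + \left(\left(-31 + 19\right) - 9\right) R = \left(-7 + \left(-9\right)^{2} + 12 \left(-9\right)^{2}\right) + \left(\left(-31 + 19\right) - 9\right) \left(-27\right) = \left(-7 + 81 + 12 \cdot 81\right) + \left(-12 - 9\right) \left(-27\right) = \left(-7 + 81 + 972\right) - -567 = 1046 + 567 = 1613$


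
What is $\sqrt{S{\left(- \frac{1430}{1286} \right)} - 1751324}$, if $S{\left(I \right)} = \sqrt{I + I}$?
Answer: $\frac{\sqrt{-724083156476 + 643 i \sqrt{919490}}}{643} \approx 0.00056344 + 1323.4 i$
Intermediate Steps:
$S{\left(I \right)} = \sqrt{2} \sqrt{I}$ ($S{\left(I \right)} = \sqrt{2 I} = \sqrt{2} \sqrt{I}$)
$\sqrt{S{\left(- \frac{1430}{1286} \right)} - 1751324} = \sqrt{\sqrt{2} \sqrt{- \frac{1430}{1286}} - 1751324} = \sqrt{\sqrt{2} \sqrt{\left(-1430\right) \frac{1}{1286}} - 1751324} = \sqrt{\sqrt{2} \sqrt{- \frac{715}{643}} - 1751324} = \sqrt{\sqrt{2} \frac{i \sqrt{459745}}{643} - 1751324} = \sqrt{\frac{i \sqrt{919490}}{643} - 1751324} = \sqrt{-1751324 + \frac{i \sqrt{919490}}{643}}$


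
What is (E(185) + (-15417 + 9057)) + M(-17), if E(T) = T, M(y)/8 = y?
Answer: -6311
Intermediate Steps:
M(y) = 8*y
(E(185) + (-15417 + 9057)) + M(-17) = (185 + (-15417 + 9057)) + 8*(-17) = (185 - 6360) - 136 = -6175 - 136 = -6311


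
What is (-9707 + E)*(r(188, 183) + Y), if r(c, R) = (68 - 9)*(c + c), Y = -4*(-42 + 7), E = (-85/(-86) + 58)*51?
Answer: -6430193798/43 ≈ -1.4954e+8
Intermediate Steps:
E = 258723/86 (E = (-85*(-1/86) + 58)*51 = (85/86 + 58)*51 = (5073/86)*51 = 258723/86 ≈ 3008.4)
Y = 140 (Y = -4*(-35) = 140)
r(c, R) = 118*c (r(c, R) = 59*(2*c) = 118*c)
(-9707 + E)*(r(188, 183) + Y) = (-9707 + 258723/86)*(118*188 + 140) = -576079*(22184 + 140)/86 = -576079/86*22324 = -6430193798/43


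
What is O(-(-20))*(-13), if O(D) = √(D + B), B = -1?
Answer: -13*√19 ≈ -56.666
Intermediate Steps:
O(D) = √(-1 + D) (O(D) = √(D - 1) = √(-1 + D))
O(-(-20))*(-13) = √(-1 - (-20))*(-13) = √(-1 - 5*(-4))*(-13) = √(-1 + 20)*(-13) = √19*(-13) = -13*√19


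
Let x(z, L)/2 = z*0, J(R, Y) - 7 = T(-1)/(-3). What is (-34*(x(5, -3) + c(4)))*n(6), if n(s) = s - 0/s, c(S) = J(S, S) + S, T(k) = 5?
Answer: -1904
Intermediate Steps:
J(R, Y) = 16/3 (J(R, Y) = 7 + 5/(-3) = 7 + 5*(-⅓) = 7 - 5/3 = 16/3)
x(z, L) = 0 (x(z, L) = 2*(z*0) = 2*0 = 0)
c(S) = 16/3 + S
n(s) = s (n(s) = s - 1*0 = s + 0 = s)
(-34*(x(5, -3) + c(4)))*n(6) = -34*(0 + (16/3 + 4))*6 = -34*(0 + 28/3)*6 = -34*28/3*6 = -952/3*6 = -1904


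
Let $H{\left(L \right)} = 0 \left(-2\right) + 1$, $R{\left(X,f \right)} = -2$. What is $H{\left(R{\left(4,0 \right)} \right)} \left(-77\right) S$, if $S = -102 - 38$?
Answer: $10780$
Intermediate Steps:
$S = -140$ ($S = -102 - 38 = -140$)
$H{\left(L \right)} = 1$ ($H{\left(L \right)} = 0 + 1 = 1$)
$H{\left(R{\left(4,0 \right)} \right)} \left(-77\right) S = 1 \left(-77\right) \left(-140\right) = \left(-77\right) \left(-140\right) = 10780$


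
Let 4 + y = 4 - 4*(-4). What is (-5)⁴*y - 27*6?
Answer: 9838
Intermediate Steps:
y = 16 (y = -4 + (4 - 4*(-4)) = -4 + (4 + 16) = -4 + 20 = 16)
(-5)⁴*y - 27*6 = (-5)⁴*16 - 27*6 = 625*16 - 162 = 10000 - 162 = 9838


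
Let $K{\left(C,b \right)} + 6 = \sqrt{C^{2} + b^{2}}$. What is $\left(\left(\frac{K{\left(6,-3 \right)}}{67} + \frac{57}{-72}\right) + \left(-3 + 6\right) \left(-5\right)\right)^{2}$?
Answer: $\frac{652164289}{2585664} - \frac{25537 \sqrt{5}}{17956} \approx 249.04$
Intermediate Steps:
$K{\left(C,b \right)} = -6 + \sqrt{C^{2} + b^{2}}$
$\left(\left(\frac{K{\left(6,-3 \right)}}{67} + \frac{57}{-72}\right) + \left(-3 + 6\right) \left(-5\right)\right)^{2} = \left(\left(\frac{-6 + \sqrt{6^{2} + \left(-3\right)^{2}}}{67} + \frac{57}{-72}\right) + \left(-3 + 6\right) \left(-5\right)\right)^{2} = \left(\left(\left(-6 + \sqrt{36 + 9}\right) \frac{1}{67} + 57 \left(- \frac{1}{72}\right)\right) + 3 \left(-5\right)\right)^{2} = \left(\left(\left(-6 + \sqrt{45}\right) \frac{1}{67} - \frac{19}{24}\right) - 15\right)^{2} = \left(\left(\left(-6 + 3 \sqrt{5}\right) \frac{1}{67} - \frac{19}{24}\right) - 15\right)^{2} = \left(\left(\left(- \frac{6}{67} + \frac{3 \sqrt{5}}{67}\right) - \frac{19}{24}\right) - 15\right)^{2} = \left(\left(- \frac{1417}{1608} + \frac{3 \sqrt{5}}{67}\right) - 15\right)^{2} = \left(- \frac{25537}{1608} + \frac{3 \sqrt{5}}{67}\right)^{2}$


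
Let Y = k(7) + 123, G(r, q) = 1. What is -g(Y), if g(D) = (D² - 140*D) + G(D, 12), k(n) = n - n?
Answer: 2090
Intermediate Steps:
k(n) = 0
Y = 123 (Y = 0 + 123 = 123)
g(D) = 1 + D² - 140*D (g(D) = (D² - 140*D) + 1 = 1 + D² - 140*D)
-g(Y) = -(1 + 123² - 140*123) = -(1 + 15129 - 17220) = -1*(-2090) = 2090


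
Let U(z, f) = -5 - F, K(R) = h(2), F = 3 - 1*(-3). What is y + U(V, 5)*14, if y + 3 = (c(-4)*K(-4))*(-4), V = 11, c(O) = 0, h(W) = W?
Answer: -157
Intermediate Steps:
F = 6 (F = 3 + 3 = 6)
K(R) = 2
U(z, f) = -11 (U(z, f) = -5 - 1*6 = -5 - 6 = -11)
y = -3 (y = -3 + (0*2)*(-4) = -3 + 0*(-4) = -3 + 0 = -3)
y + U(V, 5)*14 = -3 - 11*14 = -3 - 154 = -157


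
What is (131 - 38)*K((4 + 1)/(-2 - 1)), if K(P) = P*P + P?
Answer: 310/3 ≈ 103.33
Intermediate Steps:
K(P) = P + P² (K(P) = P² + P = P + P²)
(131 - 38)*K((4 + 1)/(-2 - 1)) = (131 - 38)*(((4 + 1)/(-2 - 1))*(1 + (4 + 1)/(-2 - 1))) = 93*((5/(-3))*(1 + 5/(-3))) = 93*((5*(-⅓))*(1 + 5*(-⅓))) = 93*(-5*(1 - 5/3)/3) = 93*(-5/3*(-⅔)) = 93*(10/9) = 310/3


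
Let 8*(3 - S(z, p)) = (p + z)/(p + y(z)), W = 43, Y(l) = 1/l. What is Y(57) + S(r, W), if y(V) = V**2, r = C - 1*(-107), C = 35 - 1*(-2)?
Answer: 2598295/861384 ≈ 3.0164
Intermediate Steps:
C = 37 (C = 35 + 2 = 37)
r = 144 (r = 37 - 1*(-107) = 37 + 107 = 144)
S(z, p) = 3 - (p + z)/(8*(p + z**2))
Y(57) + S(r, W) = 1/57 + (-1*144 + 23*43 + 24*144**2)/(8*(43 + 144**2)) = 1/57 + (-144 + 989 + 24*20736)/(8*(43 + 20736)) = 1/57 + (1/8)*(-144 + 989 + 497664)/20779 = 1/57 + (1/8)*(1/20779)*498509 = 1/57 + 45319/15112 = 2598295/861384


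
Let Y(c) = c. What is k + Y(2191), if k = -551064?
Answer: -548873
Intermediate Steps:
k + Y(2191) = -551064 + 2191 = -548873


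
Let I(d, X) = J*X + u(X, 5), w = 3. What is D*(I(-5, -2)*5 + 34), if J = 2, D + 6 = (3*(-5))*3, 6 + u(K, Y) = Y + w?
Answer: -1224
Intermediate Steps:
u(K, Y) = -3 + Y (u(K, Y) = -6 + (Y + 3) = -6 + (3 + Y) = -3 + Y)
D = -51 (D = -6 + (3*(-5))*3 = -6 - 15*3 = -6 - 45 = -51)
I(d, X) = 2 + 2*X (I(d, X) = 2*X + (-3 + 5) = 2*X + 2 = 2 + 2*X)
D*(I(-5, -2)*5 + 34) = -51*((2 + 2*(-2))*5 + 34) = -51*((2 - 4)*5 + 34) = -51*(-2*5 + 34) = -51*(-10 + 34) = -51*24 = -1224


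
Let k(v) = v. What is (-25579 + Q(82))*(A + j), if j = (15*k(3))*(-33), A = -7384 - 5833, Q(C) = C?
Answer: 374856894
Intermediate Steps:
A = -13217
j = -1485 (j = (15*3)*(-33) = 45*(-33) = -1485)
(-25579 + Q(82))*(A + j) = (-25579 + 82)*(-13217 - 1485) = -25497*(-14702) = 374856894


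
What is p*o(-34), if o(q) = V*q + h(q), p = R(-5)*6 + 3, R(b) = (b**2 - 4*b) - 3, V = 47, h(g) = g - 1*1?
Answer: -416415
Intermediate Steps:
h(g) = -1 + g (h(g) = g - 1 = -1 + g)
R(b) = -3 + b**2 - 4*b
p = 255 (p = (-3 + (-5)**2 - 4*(-5))*6 + 3 = (-3 + 25 + 20)*6 + 3 = 42*6 + 3 = 252 + 3 = 255)
o(q) = -1 + 48*q (o(q) = 47*q + (-1 + q) = -1 + 48*q)
p*o(-34) = 255*(-1 + 48*(-34)) = 255*(-1 - 1632) = 255*(-1633) = -416415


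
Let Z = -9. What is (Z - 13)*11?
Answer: -242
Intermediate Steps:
(Z - 13)*11 = (-9 - 13)*11 = -22*11 = -242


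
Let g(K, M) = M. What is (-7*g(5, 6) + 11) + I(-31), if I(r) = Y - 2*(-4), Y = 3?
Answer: -20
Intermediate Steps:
I(r) = 11 (I(r) = 3 - 2*(-4) = 3 + 8 = 11)
(-7*g(5, 6) + 11) + I(-31) = (-7*6 + 11) + 11 = (-42 + 11) + 11 = -31 + 11 = -20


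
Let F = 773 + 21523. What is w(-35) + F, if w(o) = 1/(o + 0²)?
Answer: 780359/35 ≈ 22296.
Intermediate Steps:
w(o) = 1/o (w(o) = 1/(o + 0) = 1/o)
F = 22296
w(-35) + F = 1/(-35) + 22296 = -1/35 + 22296 = 780359/35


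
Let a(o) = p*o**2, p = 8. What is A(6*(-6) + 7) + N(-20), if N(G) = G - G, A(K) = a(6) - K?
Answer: 317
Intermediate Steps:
a(o) = 8*o**2
A(K) = 288 - K (A(K) = 8*6**2 - K = 8*36 - K = 288 - K)
N(G) = 0
A(6*(-6) + 7) + N(-20) = (288 - (6*(-6) + 7)) + 0 = (288 - (-36 + 7)) + 0 = (288 - 1*(-29)) + 0 = (288 + 29) + 0 = 317 + 0 = 317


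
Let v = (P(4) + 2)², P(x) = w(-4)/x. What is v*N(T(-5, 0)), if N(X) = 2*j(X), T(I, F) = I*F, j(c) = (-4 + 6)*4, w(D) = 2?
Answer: 100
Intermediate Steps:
j(c) = 8 (j(c) = 2*4 = 8)
T(I, F) = F*I
N(X) = 16 (N(X) = 2*8 = 16)
P(x) = 2/x
v = 25/4 (v = (2/4 + 2)² = (2*(¼) + 2)² = (½ + 2)² = (5/2)² = 25/4 ≈ 6.2500)
v*N(T(-5, 0)) = (25/4)*16 = 100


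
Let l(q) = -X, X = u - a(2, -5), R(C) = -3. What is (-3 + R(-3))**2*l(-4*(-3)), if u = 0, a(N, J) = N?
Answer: 72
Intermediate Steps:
X = -2 (X = 0 - 1*2 = 0 - 2 = -2)
l(q) = 2 (l(q) = -1*(-2) = 2)
(-3 + R(-3))**2*l(-4*(-3)) = (-3 - 3)**2*2 = (-6)**2*2 = 36*2 = 72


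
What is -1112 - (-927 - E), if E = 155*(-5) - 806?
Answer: -1766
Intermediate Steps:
E = -1581 (E = -775 - 806 = -1581)
-1112 - (-927 - E) = -1112 - (-927 - 1*(-1581)) = -1112 - (-927 + 1581) = -1112 - 1*654 = -1112 - 654 = -1766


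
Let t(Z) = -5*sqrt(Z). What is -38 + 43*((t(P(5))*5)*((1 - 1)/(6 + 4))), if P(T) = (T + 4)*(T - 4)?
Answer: -38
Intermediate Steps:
P(T) = (-4 + T)*(4 + T) (P(T) = (4 + T)*(-4 + T) = (-4 + T)*(4 + T))
-38 + 43*((t(P(5))*5)*((1 - 1)/(6 + 4))) = -38 + 43*((-5*sqrt(-16 + 5**2)*5)*((1 - 1)/(6 + 4))) = -38 + 43*((-5*sqrt(-16 + 25)*5)*(0/10)) = -38 + 43*((-5*sqrt(9)*5)*(0*(1/10))) = -38 + 43*((-5*3*5)*0) = -38 + 43*(-15*5*0) = -38 + 43*(-75*0) = -38 + 43*0 = -38 + 0 = -38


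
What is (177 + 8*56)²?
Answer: 390625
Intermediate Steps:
(177 + 8*56)² = (177 + 448)² = 625² = 390625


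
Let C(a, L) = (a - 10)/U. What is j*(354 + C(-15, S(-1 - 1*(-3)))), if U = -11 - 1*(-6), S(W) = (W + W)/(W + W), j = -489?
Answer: -175551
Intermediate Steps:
S(W) = 1 (S(W) = (2*W)/((2*W)) = (2*W)*(1/(2*W)) = 1)
U = -5 (U = -11 + 6 = -5)
C(a, L) = 2 - a/5 (C(a, L) = (a - 10)/(-5) = (-10 + a)*(-1/5) = 2 - a/5)
j*(354 + C(-15, S(-1 - 1*(-3)))) = -489*(354 + (2 - 1/5*(-15))) = -489*(354 + (2 + 3)) = -489*(354 + 5) = -489*359 = -175551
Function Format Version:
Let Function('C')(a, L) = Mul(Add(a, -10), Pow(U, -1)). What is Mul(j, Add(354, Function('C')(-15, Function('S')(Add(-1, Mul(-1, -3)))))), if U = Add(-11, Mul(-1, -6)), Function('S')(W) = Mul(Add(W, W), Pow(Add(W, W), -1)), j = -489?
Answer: -175551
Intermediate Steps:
Function('S')(W) = 1 (Function('S')(W) = Mul(Mul(2, W), Pow(Mul(2, W), -1)) = Mul(Mul(2, W), Mul(Rational(1, 2), Pow(W, -1))) = 1)
U = -5 (U = Add(-11, 6) = -5)
Function('C')(a, L) = Add(2, Mul(Rational(-1, 5), a)) (Function('C')(a, L) = Mul(Add(a, -10), Pow(-5, -1)) = Mul(Add(-10, a), Rational(-1, 5)) = Add(2, Mul(Rational(-1, 5), a)))
Mul(j, Add(354, Function('C')(-15, Function('S')(Add(-1, Mul(-1, -3)))))) = Mul(-489, Add(354, Add(2, Mul(Rational(-1, 5), -15)))) = Mul(-489, Add(354, Add(2, 3))) = Mul(-489, Add(354, 5)) = Mul(-489, 359) = -175551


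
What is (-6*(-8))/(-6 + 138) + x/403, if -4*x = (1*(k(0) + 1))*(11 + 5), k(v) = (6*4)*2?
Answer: -544/4433 ≈ -0.12272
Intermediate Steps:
k(v) = 48 (k(v) = 24*2 = 48)
x = -196 (x = -1*(48 + 1)*(11 + 5)/4 = -1*49*16/4 = -49*16/4 = -¼*784 = -196)
(-6*(-8))/(-6 + 138) + x/403 = (-6*(-8))/(-6 + 138) - 196/403 = 48/132 - 196*1/403 = 48*(1/132) - 196/403 = 4/11 - 196/403 = -544/4433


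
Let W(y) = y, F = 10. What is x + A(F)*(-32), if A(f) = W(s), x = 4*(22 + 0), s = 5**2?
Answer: -712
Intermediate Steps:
s = 25
x = 88 (x = 4*22 = 88)
A(f) = 25
x + A(F)*(-32) = 88 + 25*(-32) = 88 - 800 = -712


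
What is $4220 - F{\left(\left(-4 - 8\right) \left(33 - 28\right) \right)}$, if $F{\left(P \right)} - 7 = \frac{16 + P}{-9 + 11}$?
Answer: $4235$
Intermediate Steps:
$F{\left(P \right)} = 15 + \frac{P}{2}$ ($F{\left(P \right)} = 7 + \frac{16 + P}{-9 + 11} = 7 + \frac{16 + P}{2} = 7 + \left(16 + P\right) \frac{1}{2} = 7 + \left(8 + \frac{P}{2}\right) = 15 + \frac{P}{2}$)
$4220 - F{\left(\left(-4 - 8\right) \left(33 - 28\right) \right)} = 4220 - \left(15 + \frac{\left(-4 - 8\right) \left(33 - 28\right)}{2}\right) = 4220 - \left(15 + \frac{\left(-12\right) 5}{2}\right) = 4220 - \left(15 + \frac{1}{2} \left(-60\right)\right) = 4220 - \left(15 - 30\right) = 4220 - -15 = 4220 + 15 = 4235$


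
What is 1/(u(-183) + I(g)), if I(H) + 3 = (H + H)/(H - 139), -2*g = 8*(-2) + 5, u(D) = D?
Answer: -267/49684 ≈ -0.0053740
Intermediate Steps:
g = 11/2 (g = -(8*(-2) + 5)/2 = -(-16 + 5)/2 = -½*(-11) = 11/2 ≈ 5.5000)
I(H) = -3 + 2*H/(-139 + H) (I(H) = -3 + (H + H)/(H - 139) = -3 + (2*H)/(-139 + H) = -3 + 2*H/(-139 + H))
1/(u(-183) + I(g)) = 1/(-183 + (417 - 1*11/2)/(-139 + 11/2)) = 1/(-183 + (417 - 11/2)/(-267/2)) = 1/(-183 - 2/267*823/2) = 1/(-183 - 823/267) = 1/(-49684/267) = -267/49684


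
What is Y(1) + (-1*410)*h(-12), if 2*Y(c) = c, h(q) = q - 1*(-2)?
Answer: 8201/2 ≈ 4100.5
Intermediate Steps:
h(q) = 2 + q (h(q) = q + 2 = 2 + q)
Y(c) = c/2
Y(1) + (-1*410)*h(-12) = (1/2)*1 + (-1*410)*(2 - 12) = 1/2 - 410*(-10) = 1/2 + 4100 = 8201/2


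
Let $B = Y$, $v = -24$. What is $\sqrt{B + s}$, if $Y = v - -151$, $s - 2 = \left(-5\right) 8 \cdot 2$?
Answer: $7$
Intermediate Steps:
$s = -78$ ($s = 2 + \left(-5\right) 8 \cdot 2 = 2 - 80 = -78$)
$Y = 127$ ($Y = -24 - -151 = -24 + 151 = 127$)
$B = 127$
$\sqrt{B + s} = \sqrt{127 - 78} = \sqrt{49} = 7$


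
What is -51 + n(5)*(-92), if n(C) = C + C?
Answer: -971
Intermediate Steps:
n(C) = 2*C
-51 + n(5)*(-92) = -51 + (2*5)*(-92) = -51 + 10*(-92) = -51 - 920 = -971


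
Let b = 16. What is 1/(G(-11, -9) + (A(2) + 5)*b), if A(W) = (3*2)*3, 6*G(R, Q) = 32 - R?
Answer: 6/2251 ≈ 0.0026655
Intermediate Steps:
G(R, Q) = 16/3 - R/6 (G(R, Q) = (32 - R)/6 = 16/3 - R/6)
A(W) = 18 (A(W) = 6*3 = 18)
1/(G(-11, -9) + (A(2) + 5)*b) = 1/((16/3 - ⅙*(-11)) + (18 + 5)*16) = 1/((16/3 + 11/6) + 23*16) = 1/(43/6 + 368) = 1/(2251/6) = 6/2251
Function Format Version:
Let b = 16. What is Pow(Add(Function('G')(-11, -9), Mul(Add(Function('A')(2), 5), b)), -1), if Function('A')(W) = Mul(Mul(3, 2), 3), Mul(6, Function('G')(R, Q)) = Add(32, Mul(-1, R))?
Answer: Rational(6, 2251) ≈ 0.0026655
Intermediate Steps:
Function('G')(R, Q) = Add(Rational(16, 3), Mul(Rational(-1, 6), R)) (Function('G')(R, Q) = Mul(Rational(1, 6), Add(32, Mul(-1, R))) = Add(Rational(16, 3), Mul(Rational(-1, 6), R)))
Function('A')(W) = 18 (Function('A')(W) = Mul(6, 3) = 18)
Pow(Add(Function('G')(-11, -9), Mul(Add(Function('A')(2), 5), b)), -1) = Pow(Add(Add(Rational(16, 3), Mul(Rational(-1, 6), -11)), Mul(Add(18, 5), 16)), -1) = Pow(Add(Add(Rational(16, 3), Rational(11, 6)), Mul(23, 16)), -1) = Pow(Add(Rational(43, 6), 368), -1) = Pow(Rational(2251, 6), -1) = Rational(6, 2251)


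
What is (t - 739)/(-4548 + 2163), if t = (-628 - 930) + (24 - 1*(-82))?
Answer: 2191/2385 ≈ 0.91866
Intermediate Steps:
t = -1452 (t = -1558 + (24 + 82) = -1558 + 106 = -1452)
(t - 739)/(-4548 + 2163) = (-1452 - 739)/(-4548 + 2163) = -2191/(-2385) = -2191*(-1/2385) = 2191/2385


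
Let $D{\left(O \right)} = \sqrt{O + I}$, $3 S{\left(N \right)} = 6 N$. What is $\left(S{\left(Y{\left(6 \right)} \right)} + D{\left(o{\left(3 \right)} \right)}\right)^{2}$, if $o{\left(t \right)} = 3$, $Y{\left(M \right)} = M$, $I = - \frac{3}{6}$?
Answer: $\frac{\left(24 + \sqrt{10}\right)^{2}}{4} \approx 184.45$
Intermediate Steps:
$I = - \frac{1}{2}$ ($I = \left(-3\right) \frac{1}{6} = - \frac{1}{2} \approx -0.5$)
$S{\left(N \right)} = 2 N$ ($S{\left(N \right)} = \frac{6 N}{3} = 2 N$)
$D{\left(O \right)} = \sqrt{- \frac{1}{2} + O}$ ($D{\left(O \right)} = \sqrt{O - \frac{1}{2}} = \sqrt{- \frac{1}{2} + O}$)
$\left(S{\left(Y{\left(6 \right)} \right)} + D{\left(o{\left(3 \right)} \right)}\right)^{2} = \left(2 \cdot 6 + \frac{\sqrt{-2 + 4 \cdot 3}}{2}\right)^{2} = \left(12 + \frac{\sqrt{-2 + 12}}{2}\right)^{2} = \left(12 + \frac{\sqrt{10}}{2}\right)^{2}$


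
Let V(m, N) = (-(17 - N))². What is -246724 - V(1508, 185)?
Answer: -274948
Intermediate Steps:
V(m, N) = (-17 + N)²
-246724 - V(1508, 185) = -246724 - (-17 + 185)² = -246724 - 1*168² = -246724 - 1*28224 = -246724 - 28224 = -274948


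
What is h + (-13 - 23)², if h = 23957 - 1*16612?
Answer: 8641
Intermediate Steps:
h = 7345 (h = 23957 - 16612 = 7345)
h + (-13 - 23)² = 7345 + (-13 - 23)² = 7345 + (-36)² = 7345 + 1296 = 8641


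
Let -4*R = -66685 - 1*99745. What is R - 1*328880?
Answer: -574545/2 ≈ -2.8727e+5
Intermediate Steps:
R = 83215/2 (R = -(-66685 - 1*99745)/4 = -(-66685 - 99745)/4 = -¼*(-166430) = 83215/2 ≈ 41608.)
R - 1*328880 = 83215/2 - 1*328880 = 83215/2 - 328880 = -574545/2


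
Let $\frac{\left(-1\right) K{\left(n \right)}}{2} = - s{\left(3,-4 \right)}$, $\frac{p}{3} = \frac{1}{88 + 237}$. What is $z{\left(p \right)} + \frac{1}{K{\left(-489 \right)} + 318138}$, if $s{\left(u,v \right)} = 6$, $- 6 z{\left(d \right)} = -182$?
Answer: $\frac{9650551}{318150} \approx 30.333$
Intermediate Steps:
$p = \frac{3}{325}$ ($p = \frac{3}{88 + 237} = \frac{3}{325} \approx 0.0092308$)
$z{\left(d \right)} = \frac{91}{3}$ ($z{\left(d \right)} = \left(- \frac{1}{6}\right) \left(-182\right) = \frac{91}{3}$)
$K{\left(n \right)} = 12$ ($K{\left(n \right)} = - 2 \left(\left(-1\right) 6\right) = \left(-2\right) \left(-6\right) = 12$)
$z{\left(p \right)} + \frac{1}{K{\left(-489 \right)} + 318138} = \frac{91}{3} + \frac{1}{12 + 318138} = \frac{91}{3} + \frac{1}{318150} = \frac{9650551}{318150}$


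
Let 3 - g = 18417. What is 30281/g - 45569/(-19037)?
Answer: 262648169/350547318 ≈ 0.74925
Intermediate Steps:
g = -18414 (g = 3 - 1*18417 = 3 - 18417 = -18414)
30281/g - 45569/(-19037) = 30281/(-18414) - 45569/(-19037) = 30281*(-1/18414) - 45569*(-1/19037) = -30281/18414 + 45569/19037 = 262648169/350547318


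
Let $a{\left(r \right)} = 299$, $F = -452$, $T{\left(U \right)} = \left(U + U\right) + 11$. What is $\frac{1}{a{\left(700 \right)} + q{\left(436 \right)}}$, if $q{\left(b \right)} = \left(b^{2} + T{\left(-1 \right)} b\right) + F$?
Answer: $\frac{1}{193867} \approx 5.1582 \cdot 10^{-6}$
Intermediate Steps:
$T{\left(U \right)} = 11 + 2 U$ ($T{\left(U \right)} = 2 U + 11 = 11 + 2 U$)
$q{\left(b \right)} = -452 + b^{2} + 9 b$ ($q{\left(b \right)} = \left(b^{2} + \left(11 + 2 \left(-1\right)\right) b\right) - 452 = \left(b^{2} + \left(11 - 2\right) b\right) - 452 = \left(b^{2} + 9 b\right) - 452 = -452 + b^{2} + 9 b$)
$\frac{1}{a{\left(700 \right)} + q{\left(436 \right)}} = \frac{1}{299 + \left(-452 + 436^{2} + 9 \cdot 436\right)} = \frac{1}{299 + \left(-452 + 190096 + 3924\right)} = \frac{1}{299 + 193568} = \frac{1}{193867}$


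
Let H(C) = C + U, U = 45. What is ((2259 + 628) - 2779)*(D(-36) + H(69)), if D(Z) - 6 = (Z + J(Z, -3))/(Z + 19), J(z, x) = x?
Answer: 224532/17 ≈ 13208.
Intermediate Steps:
D(Z) = 6 + (-3 + Z)/(19 + Z) (D(Z) = 6 + (Z - 3)/(Z + 19) = 6 + (-3 + Z)/(19 + Z))
H(C) = 45 + C (H(C) = C + 45 = 45 + C)
((2259 + 628) - 2779)*(D(-36) + H(69)) = ((2259 + 628) - 2779)*((111 + 7*(-36))/(19 - 36) + (45 + 69)) = (2887 - 2779)*((111 - 252)/(-17) + 114) = 108*(-1/17*(-141) + 114) = 108*(141/17 + 114) = 108*(2079/17) = 224532/17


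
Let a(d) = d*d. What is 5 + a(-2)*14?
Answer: 61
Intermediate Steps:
a(d) = d**2
5 + a(-2)*14 = 5 + (-2)**2*14 = 5 + 4*14 = 5 + 56 = 61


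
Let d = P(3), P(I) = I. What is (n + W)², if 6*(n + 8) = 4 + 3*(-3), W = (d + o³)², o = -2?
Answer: 9409/36 ≈ 261.36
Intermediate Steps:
d = 3
W = 25 (W = (3 + (-2)³)² = (3 - 8)² = (-5)² = 25)
n = -53/6 (n = -8 + (4 + 3*(-3))/6 = -8 + (4 - 9)/6 = -8 + (⅙)*(-5) = -8 - ⅚ = -53/6 ≈ -8.8333)
(n + W)² = (-53/6 + 25)² = (97/6)² = 9409/36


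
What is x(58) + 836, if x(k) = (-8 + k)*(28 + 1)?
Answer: 2286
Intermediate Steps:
x(k) = -232 + 29*k (x(k) = (-8 + k)*29 = -232 + 29*k)
x(58) + 836 = (-232 + 29*58) + 836 = (-232 + 1682) + 836 = 1450 + 836 = 2286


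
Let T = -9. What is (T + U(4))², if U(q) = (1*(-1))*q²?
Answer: 625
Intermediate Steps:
U(q) = -q²
(T + U(4))² = (-9 - 1*4²)² = (-9 - 1*16)² = (-9 - 16)² = (-25)² = 625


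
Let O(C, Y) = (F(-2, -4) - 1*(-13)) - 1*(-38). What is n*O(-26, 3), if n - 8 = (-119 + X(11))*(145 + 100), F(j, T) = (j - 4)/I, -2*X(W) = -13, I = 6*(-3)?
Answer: -4243393/3 ≈ -1.4145e+6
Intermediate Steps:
I = -18
X(W) = 13/2 (X(W) = -½*(-13) = 13/2)
F(j, T) = 2/9 - j/18 (F(j, T) = (j - 4)/(-18) = (-4 + j)*(-1/18) = 2/9 - j/18)
O(C, Y) = 154/3 (O(C, Y) = ((2/9 - 1/18*(-2)) - 1*(-13)) - 1*(-38) = ((2/9 + ⅑) + 13) + 38 = (⅓ + 13) + 38 = 40/3 + 38 = 154/3)
n = -55109/2 (n = 8 + (-119 + 13/2)*(145 + 100) = 8 - 225/2*245 = 8 - 55125/2 = -55109/2 ≈ -27555.)
n*O(-26, 3) = -55109/2*154/3 = -4243393/3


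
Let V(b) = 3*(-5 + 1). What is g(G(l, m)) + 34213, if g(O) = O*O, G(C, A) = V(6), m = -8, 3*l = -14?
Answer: 34357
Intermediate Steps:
l = -14/3 (l = (⅓)*(-14) = -14/3 ≈ -4.6667)
V(b) = -12 (V(b) = 3*(-4) = -12)
G(C, A) = -12
g(O) = O²
g(G(l, m)) + 34213 = (-12)² + 34213 = 144 + 34213 = 34357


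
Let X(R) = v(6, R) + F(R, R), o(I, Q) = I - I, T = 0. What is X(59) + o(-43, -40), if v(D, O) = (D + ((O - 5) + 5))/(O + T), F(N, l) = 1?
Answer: 124/59 ≈ 2.1017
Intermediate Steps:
o(I, Q) = 0
v(D, O) = (D + O)/O (v(D, O) = (D + ((O - 5) + 5))/(O + 0) = (D + ((-5 + O) + 5))/O = (D + O)/O)
X(R) = 1 + (6 + R)/R (X(R) = (6 + R)/R + 1 = 1 + (6 + R)/R)
X(59) + o(-43, -40) = (2 + 6/59) + 0 = 124/59 + 0 = 124/59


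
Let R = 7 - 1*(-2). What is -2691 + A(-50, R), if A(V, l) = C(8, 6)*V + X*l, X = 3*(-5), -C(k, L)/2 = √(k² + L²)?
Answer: -1826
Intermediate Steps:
R = 9 (R = 7 + 2 = 9)
C(k, L) = -2*√(L² + k²) (C(k, L) = -2*√(k² + L²) = -2*√(L² + k²))
X = -15
A(V, l) = -20*V - 15*l (A(V, l) = (-2*√(6² + 8²))*V - 15*l = (-2*√(36 + 64))*V - 15*l = (-2*√100)*V - 15*l = (-2*10)*V - 15*l = -20*V - 15*l)
-2691 + A(-50, R) = -2691 + (-20*(-50) - 15*9) = -2691 + (1000 - 135) = -2691 + 865 = -1826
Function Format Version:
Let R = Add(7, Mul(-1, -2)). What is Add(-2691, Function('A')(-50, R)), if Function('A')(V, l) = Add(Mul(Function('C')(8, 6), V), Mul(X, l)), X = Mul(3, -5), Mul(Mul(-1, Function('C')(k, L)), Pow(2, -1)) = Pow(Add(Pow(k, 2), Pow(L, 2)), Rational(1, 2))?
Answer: -1826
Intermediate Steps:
R = 9 (R = Add(7, 2) = 9)
Function('C')(k, L) = Mul(-2, Pow(Add(Pow(L, 2), Pow(k, 2)), Rational(1, 2))) (Function('C')(k, L) = Mul(-2, Pow(Add(Pow(k, 2), Pow(L, 2)), Rational(1, 2))) = Mul(-2, Pow(Add(Pow(L, 2), Pow(k, 2)), Rational(1, 2))))
X = -15
Function('A')(V, l) = Add(Mul(-20, V), Mul(-15, l)) (Function('A')(V, l) = Add(Mul(Mul(-2, Pow(Add(Pow(6, 2), Pow(8, 2)), Rational(1, 2))), V), Mul(-15, l)) = Add(Mul(Mul(-2, Pow(Add(36, 64), Rational(1, 2))), V), Mul(-15, l)) = Add(Mul(Mul(-2, Pow(100, Rational(1, 2))), V), Mul(-15, l)) = Add(Mul(Mul(-2, 10), V), Mul(-15, l)) = Add(Mul(-20, V), Mul(-15, l)))
Add(-2691, Function('A')(-50, R)) = Add(-2691, Add(Mul(-20, -50), Mul(-15, 9))) = Add(-2691, Add(1000, -135)) = Add(-2691, 865) = -1826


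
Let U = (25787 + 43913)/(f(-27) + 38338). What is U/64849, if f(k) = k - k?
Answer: 34850/1243090481 ≈ 2.8035e-5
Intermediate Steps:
f(k) = 0
U = 34850/19169 (U = (25787 + 43913)/(0 + 38338) = 69700/38338 = 69700*(1/38338) = 34850/19169 ≈ 1.8180)
U/64849 = (34850/19169)/64849 = (34850/19169)*(1/64849) = 34850/1243090481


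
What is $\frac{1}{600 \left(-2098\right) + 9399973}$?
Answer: $\frac{1}{8141173} \approx 1.2283 \cdot 10^{-7}$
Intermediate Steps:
$\frac{1}{600 \left(-2098\right) + 9399973} = \frac{1}{-1258800 + 9399973} = \frac{1}{8141173}$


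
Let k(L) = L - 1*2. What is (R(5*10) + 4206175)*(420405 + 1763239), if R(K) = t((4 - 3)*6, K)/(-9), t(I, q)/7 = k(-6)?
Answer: 82663221499364/9 ≈ 9.1848e+12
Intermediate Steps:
k(L) = -2 + L (k(L) = L - 2 = -2 + L)
t(I, q) = -56 (t(I, q) = 7*(-2 - 6) = 7*(-8) = -56)
R(K) = 56/9 (R(K) = -56/(-9) = -56*(-⅑) = 56/9)
(R(5*10) + 4206175)*(420405 + 1763239) = (56/9 + 4206175)*(420405 + 1763239) = (37855631/9)*2183644 = 82663221499364/9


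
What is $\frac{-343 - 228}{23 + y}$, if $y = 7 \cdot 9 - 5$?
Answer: $- \frac{571}{81} \approx -7.0494$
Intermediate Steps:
$y = 58$ ($y = 63 - 5 = 58$)
$\frac{-343 - 228}{23 + y} = \frac{-343 - 228}{23 + 58} = - \frac{571}{81}$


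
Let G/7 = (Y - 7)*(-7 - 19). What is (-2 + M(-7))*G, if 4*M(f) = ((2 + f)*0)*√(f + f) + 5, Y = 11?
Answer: 546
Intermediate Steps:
G = -728 (G = 7*((11 - 7)*(-7 - 19)) = 7*(4*(-26)) = 7*(-104) = -728)
M(f) = 5/4 (M(f) = (((2 + f)*0)*√(f + f) + 5)/4 = (0*√(2*f) + 5)/4 = (0*(√2*√f) + 5)/4 = (0 + 5)/4 = (¼)*5 = 5/4)
(-2 + M(-7))*G = (-2 + 5/4)*(-728) = -¾*(-728) = 546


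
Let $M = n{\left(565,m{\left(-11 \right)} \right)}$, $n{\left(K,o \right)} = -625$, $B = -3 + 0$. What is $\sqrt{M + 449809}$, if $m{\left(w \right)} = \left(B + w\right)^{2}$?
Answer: $4 \sqrt{28074} \approx 670.21$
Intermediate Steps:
$B = -3$
$m{\left(w \right)} = \left(-3 + w\right)^{2}$
$M = -625$
$\sqrt{M + 449809} = \sqrt{-625 + 449809} = \sqrt{449184} = 4 \sqrt{28074}$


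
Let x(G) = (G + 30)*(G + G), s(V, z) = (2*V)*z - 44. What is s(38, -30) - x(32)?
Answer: -6292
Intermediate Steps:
s(V, z) = -44 + 2*V*z (s(V, z) = 2*V*z - 44 = -44 + 2*V*z)
x(G) = 2*G*(30 + G) (x(G) = (30 + G)*(2*G) = 2*G*(30 + G))
s(38, -30) - x(32) = (-44 + 2*38*(-30)) - 2*32*(30 + 32) = (-44 - 2280) - 2*32*62 = -2324 - 1*3968 = -2324 - 3968 = -6292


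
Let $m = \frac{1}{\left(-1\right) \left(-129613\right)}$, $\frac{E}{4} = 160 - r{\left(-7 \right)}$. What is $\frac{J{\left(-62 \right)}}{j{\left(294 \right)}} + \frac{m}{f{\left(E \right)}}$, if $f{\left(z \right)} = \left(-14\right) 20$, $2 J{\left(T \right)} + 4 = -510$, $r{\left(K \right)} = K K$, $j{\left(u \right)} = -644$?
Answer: $\frac{333105387}{834707720} \approx 0.39907$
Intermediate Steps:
$r{\left(K \right)} = K^{2}$
$J{\left(T \right)} = -257$ ($J{\left(T \right)} = -2 + \frac{1}{2} \left(-510\right) = -2 - 255 = -257$)
$E = 444$ ($E = 4 \left(160 - \left(-7\right)^{2}\right) = 4 \left(160 - 49\right) = 4 \cdot 111 = 444$)
$f{\left(z \right)} = -280$
$m = \frac{1}{129613} \approx 7.7153 \cdot 10^{-6}$
$\frac{J{\left(-62 \right)}}{j{\left(294 \right)}} + \frac{m}{f{\left(E \right)}} = - \frac{257}{-644} + \frac{1}{129613 \left(-280\right)} = \left(-257\right) \left(- \frac{1}{644}\right) + \frac{1}{129613} \left(- \frac{1}{280}\right) = \frac{257}{644} - \frac{1}{36291640} = \frac{333105387}{834707720}$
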